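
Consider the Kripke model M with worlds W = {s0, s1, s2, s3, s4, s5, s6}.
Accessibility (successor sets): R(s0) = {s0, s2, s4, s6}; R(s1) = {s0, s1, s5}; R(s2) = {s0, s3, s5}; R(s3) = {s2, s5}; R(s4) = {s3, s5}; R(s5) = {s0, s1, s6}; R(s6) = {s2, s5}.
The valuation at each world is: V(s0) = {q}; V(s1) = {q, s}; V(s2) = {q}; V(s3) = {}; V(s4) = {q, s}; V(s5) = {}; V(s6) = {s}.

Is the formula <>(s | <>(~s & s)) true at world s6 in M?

No

At s6: <>(s | <>(~s & s)) requires s | <>(~s & s) at some successor in {s2, s5}.
  At s2: s | <>(~s & s) is false.
  At s5: s | <>(~s & s) is false.
So <>(s | <>(~s & s)) is false at s6.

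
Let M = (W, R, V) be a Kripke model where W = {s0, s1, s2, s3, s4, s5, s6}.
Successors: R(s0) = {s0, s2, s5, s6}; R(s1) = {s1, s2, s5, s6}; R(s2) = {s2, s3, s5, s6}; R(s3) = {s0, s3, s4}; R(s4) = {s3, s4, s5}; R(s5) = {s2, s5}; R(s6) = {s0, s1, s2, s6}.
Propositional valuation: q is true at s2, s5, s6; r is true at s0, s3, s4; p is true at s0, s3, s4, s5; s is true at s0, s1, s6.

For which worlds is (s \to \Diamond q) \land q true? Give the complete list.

Let φ = (s \to \Diamond q) \land q. Evaluate φ at each world:
  s0 (successors {s0, s2, s5, s6}): φ is false.
  s1 (successors {s1, s2, s5, s6}): φ is false.
  s2 (successors {s2, s3, s5, s6}): φ is true.
  s3 (successors {s0, s3, s4}): φ is false.
  s4 (successors {s3, s4, s5}): φ is false.
  s5 (successors {s2, s5}): φ is true.
  s6 (successors {s0, s1, s2, s6}): φ is true.
For instance, at s0:
  At s0: s \to \Diamond q is true, q is false, so (s \to \Diamond q) \land q is false.
    At s0: s is true, \Diamond q is true, so s \to \Diamond q is true.
      At s0: \Diamond q requires q at some successor in {s0, s2, s5, s6}.
        q holds at s2, so \Diamond q is true at s0.
Satisfying worlds: {s2, s5, s6}

s2, s5, s6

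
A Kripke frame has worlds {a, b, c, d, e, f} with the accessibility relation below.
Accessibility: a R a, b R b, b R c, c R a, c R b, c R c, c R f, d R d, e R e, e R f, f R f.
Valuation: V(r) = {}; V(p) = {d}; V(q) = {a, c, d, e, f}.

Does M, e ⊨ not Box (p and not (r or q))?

At e: Box (p and not (r or q)) is false, so not Box (p and not (r or q)) is true.
  At e: Box (p and not (r or q)) requires p and not (r or q) at every successor {e, f}.
    p and not (r or q) fails at e, so Box (p and not (r or q)) is false at e.

Yes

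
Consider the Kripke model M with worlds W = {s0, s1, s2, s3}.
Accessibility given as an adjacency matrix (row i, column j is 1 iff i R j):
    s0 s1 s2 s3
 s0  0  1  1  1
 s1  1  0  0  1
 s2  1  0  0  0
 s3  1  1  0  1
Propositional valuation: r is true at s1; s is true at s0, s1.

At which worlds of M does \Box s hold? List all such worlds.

Let φ = \Box s. Evaluate φ at each world:
  s0 (successors {s1, s2, s3}): φ is false.
  s1 (successors {s0, s3}): φ is false.
  s2 (successors {s0}): φ is true.
  s3 (successors {s0, s1, s3}): φ is false.
For instance, at s3:
  At s3: \Box s requires s at every successor {s0, s1, s3}.
    s fails at s3, so \Box s is false at s3.
Satisfying worlds: {s2}

s2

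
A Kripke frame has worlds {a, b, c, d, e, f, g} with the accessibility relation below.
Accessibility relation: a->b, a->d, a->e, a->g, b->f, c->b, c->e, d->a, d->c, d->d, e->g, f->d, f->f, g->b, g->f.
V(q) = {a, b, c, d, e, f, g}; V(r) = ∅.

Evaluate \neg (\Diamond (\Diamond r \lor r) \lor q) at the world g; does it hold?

No

At g: \Diamond (\Diamond r \lor r) \lor q is true, so \neg (\Diamond (\Diamond r \lor r) \lor q) is false.
  At g: \Diamond (\Diamond r \lor r) is false, q is true, so \Diamond (\Diamond r \lor r) \lor q is true.
    At g: \Diamond (\Diamond r \lor r) requires \Diamond r \lor r at some successor in {b, f}.
      At b: \Diamond r \lor r is false.
      At f: \Diamond r \lor r is false.
    So \Diamond (\Diamond r \lor r) is false at g.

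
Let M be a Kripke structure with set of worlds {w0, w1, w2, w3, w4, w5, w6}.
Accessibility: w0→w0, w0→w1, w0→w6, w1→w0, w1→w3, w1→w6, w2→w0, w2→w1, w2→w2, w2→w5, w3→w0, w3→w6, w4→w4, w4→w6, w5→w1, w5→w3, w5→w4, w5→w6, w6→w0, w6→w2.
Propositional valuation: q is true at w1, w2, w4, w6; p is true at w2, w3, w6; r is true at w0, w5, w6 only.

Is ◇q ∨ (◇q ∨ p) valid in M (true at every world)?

Yes

Recall that ◇ψ holds at a world iff ψ holds at some accessible world.
Let φ = ◇q ∨ (◇q ∨ p). Evaluate φ at each world:
  w0 (successors {w0, w1, w6}): φ is true.
  w1 (successors {w0, w3, w6}): φ is true.
  w2 (successors {w0, w1, w2, w5}): φ is true.
  w3 (successors {w0, w6}): φ is true.
  w4 (successors {w4, w6}): φ is true.
  w5 (successors {w1, w3, w4, w6}): φ is true.
  w6 (successors {w0, w2}): φ is true.
For instance, at w6:
  At w6: ◇q is true, ◇q ∨ p is true, so ◇q ∨ (◇q ∨ p) is true.
    At w6: ◇q requires q at some successor in {w0, w2}.
      q holds at w2, so ◇q is true at w6.
    At w6: ◇q is true, p is true, so ◇q ∨ p is true.
      At w6: ◇q requires q at some successor in {w0, w2}.
        q holds at w2, so ◇q is true at w6.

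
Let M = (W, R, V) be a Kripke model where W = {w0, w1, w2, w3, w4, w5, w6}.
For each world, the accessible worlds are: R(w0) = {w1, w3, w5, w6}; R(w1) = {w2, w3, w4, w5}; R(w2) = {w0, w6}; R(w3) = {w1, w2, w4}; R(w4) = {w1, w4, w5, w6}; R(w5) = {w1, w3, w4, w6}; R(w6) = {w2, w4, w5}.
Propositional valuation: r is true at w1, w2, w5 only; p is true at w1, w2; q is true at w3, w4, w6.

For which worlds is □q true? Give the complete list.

none

Let φ = □q. Evaluate φ at each world:
  w0 (successors {w1, w3, w5, w6}): φ is false.
  w1 (successors {w2, w3, w4, w5}): φ is false.
  w2 (successors {w0, w6}): φ is false.
  w3 (successors {w1, w2, w4}): φ is false.
  w4 (successors {w1, w4, w5, w6}): φ is false.
  w5 (successors {w1, w3, w4, w6}): φ is false.
  w6 (successors {w2, w4, w5}): φ is false.
For instance, at w5:
  At w5: □q requires q at every successor {w1, w3, w4, w6}.
    q fails at w1, so □q is false at w5.
Satisfying worlds: none.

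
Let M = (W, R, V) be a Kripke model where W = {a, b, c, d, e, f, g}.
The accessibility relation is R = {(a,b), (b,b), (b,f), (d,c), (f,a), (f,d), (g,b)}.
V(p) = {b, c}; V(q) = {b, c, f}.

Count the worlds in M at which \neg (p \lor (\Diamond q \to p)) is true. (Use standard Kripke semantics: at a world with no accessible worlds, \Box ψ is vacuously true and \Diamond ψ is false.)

3

Let φ = \neg (p \lor (\Diamond q \to p)). Evaluate φ at each world:
  a (successors {b}): φ is true.
  b (successors {b, f}): φ is false.
  c (successors ∅): φ is false.
  d (successors {c}): φ is true.
  e (successors ∅): φ is false.
  f (successors {a, d}): φ is false.
  g (successors {b}): φ is true.
For instance, at f:
  At f: p \lor (\Diamond q \to p) is true, so \neg (p \lor (\Diamond q \to p)) is false.
    At f: p is false, \Diamond q \to p is true, so p \lor (\Diamond q \to p) is true.
      At f: \Diamond q is false, p is false, so \Diamond q \to p is true.
Satisfying worlds: {a, d, g}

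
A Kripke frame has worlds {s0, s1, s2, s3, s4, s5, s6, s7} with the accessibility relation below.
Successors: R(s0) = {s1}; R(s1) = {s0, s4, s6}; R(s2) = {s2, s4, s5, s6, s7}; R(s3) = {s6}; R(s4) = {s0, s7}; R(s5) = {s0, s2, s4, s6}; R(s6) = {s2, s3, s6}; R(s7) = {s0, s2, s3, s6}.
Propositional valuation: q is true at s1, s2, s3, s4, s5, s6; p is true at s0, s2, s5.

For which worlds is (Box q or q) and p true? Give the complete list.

Let φ = (Box q or q) and p. Evaluate φ at each world:
  s0 (successors {s1}): φ is true.
  s1 (successors {s0, s4, s6}): φ is false.
  s2 (successors {s2, s4, s5, s6, s7}): φ is true.
  s3 (successors {s6}): φ is false.
  s4 (successors {s0, s7}): φ is false.
  s5 (successors {s0, s2, s4, s6}): φ is true.
  s6 (successors {s2, s3, s6}): φ is false.
  s7 (successors {s0, s2, s3, s6}): φ is false.
For instance, at s4:
  At s4: Box q or q is true, p is false, so (Box q or q) and p is false.
    At s4: Box q is false, q is true, so Box q or q is true.
      At s4: Box q requires q at every successor {s0, s7}.
        q fails at s0, so Box q is false at s4.
Satisfying worlds: {s0, s2, s5}

s0, s2, s5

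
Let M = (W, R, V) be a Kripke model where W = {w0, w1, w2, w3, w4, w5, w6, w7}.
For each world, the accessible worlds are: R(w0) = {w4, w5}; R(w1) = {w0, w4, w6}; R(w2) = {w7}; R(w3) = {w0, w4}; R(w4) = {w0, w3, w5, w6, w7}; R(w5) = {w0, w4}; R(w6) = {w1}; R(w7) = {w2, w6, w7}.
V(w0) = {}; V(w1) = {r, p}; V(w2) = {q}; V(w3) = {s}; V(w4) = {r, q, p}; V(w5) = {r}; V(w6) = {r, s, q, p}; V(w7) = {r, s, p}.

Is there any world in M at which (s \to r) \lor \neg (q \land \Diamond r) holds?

Let φ = (s \to r) \lor \neg (q \land \Diamond r). Evaluate φ at each world:
  w0 (successors {w4, w5}): φ is true.
  w1 (successors {w0, w4, w6}): φ is true.
  w2 (successors {w7}): φ is true.
  w3 (successors {w0, w4}): φ is true.
  w4 (successors {w0, w3, w5, w6, w7}): φ is true.
  w5 (successors {w0, w4}): φ is true.
  w6 (successors {w1}): φ is true.
  w7 (successors {w2, w6, w7}): φ is true.
Detail at w0 (witness):
  At w0: s \to r is true, \neg (q \land \Diamond r) is true, so (s \to r) \lor \neg (q \land \Diamond r) is true.
    At w0: q \land \Diamond r is false, so \neg (q \land \Diamond r) is true.
      At w0: q is false, \Diamond r is true, so q \land \Diamond r is false.

Yes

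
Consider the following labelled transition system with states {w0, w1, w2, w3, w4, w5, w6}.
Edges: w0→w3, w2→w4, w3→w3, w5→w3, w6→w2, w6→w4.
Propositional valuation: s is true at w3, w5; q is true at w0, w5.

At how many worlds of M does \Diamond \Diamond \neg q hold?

4

Let φ = \Diamond \Diamond \neg q. Evaluate φ at each world:
  w0 (successors {w3}): φ is true.
  w1 (successors ∅): φ is false.
  w2 (successors {w4}): φ is false.
  w3 (successors {w3}): φ is true.
  w4 (successors ∅): φ is false.
  w5 (successors {w3}): φ is true.
  w6 (successors {w2, w4}): φ is true.
For instance, at w6:
  At w6: \Diamond \Diamond \neg q requires \Diamond \neg q at some successor in {w2, w4}.
    \Diamond \neg q holds at w2, so \Diamond \Diamond \neg q is true at w6.
      At w2: \Diamond \neg q requires \neg q at some successor in {w4}.
        \neg q holds at w4, so \Diamond \neg q is true at w2.
Satisfying worlds: {w0, w3, w5, w6}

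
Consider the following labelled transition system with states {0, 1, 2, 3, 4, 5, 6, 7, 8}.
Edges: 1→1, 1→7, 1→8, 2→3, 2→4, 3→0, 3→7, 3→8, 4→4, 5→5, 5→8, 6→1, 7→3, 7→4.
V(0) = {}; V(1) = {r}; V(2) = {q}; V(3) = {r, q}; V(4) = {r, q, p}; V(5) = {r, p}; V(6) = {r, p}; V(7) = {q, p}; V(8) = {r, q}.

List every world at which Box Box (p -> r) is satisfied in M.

0, 3, 4, 5, 8

Recall that Box ψ holds at a world iff ψ holds at every accessible world, and Dia ψ holds iff ψ holds at some accessible world.
Let φ = Box Box (p -> r). Evaluate φ at each world:
  0 (successors ∅): φ is true.
  1 (successors {1, 7, 8}): φ is false.
  2 (successors {3, 4}): φ is false.
  3 (successors {0, 7, 8}): φ is true.
  4 (successors {4}): φ is true.
  5 (successors {5, 8}): φ is true.
  6 (successors {1}): φ is false.
  7 (successors {3, 4}): φ is false.
  8 (successors ∅): φ is true.
For instance, at 5:
  At 5: Box Box (p -> r) requires Box (p -> r) at every successor {5, 8}.
      At 5: Box (p -> r) requires p -> r at every successor {5, 8}.
        At 5: p -> r is true.
        At 8: p -> r is true.
      So Box (p -> r) is true at 5.
      At 8: no accessible worlds, so Box (p -> r) holds vacuously.
  So Box Box (p -> r) is true at 5.
Satisfying worlds: {0, 3, 4, 5, 8}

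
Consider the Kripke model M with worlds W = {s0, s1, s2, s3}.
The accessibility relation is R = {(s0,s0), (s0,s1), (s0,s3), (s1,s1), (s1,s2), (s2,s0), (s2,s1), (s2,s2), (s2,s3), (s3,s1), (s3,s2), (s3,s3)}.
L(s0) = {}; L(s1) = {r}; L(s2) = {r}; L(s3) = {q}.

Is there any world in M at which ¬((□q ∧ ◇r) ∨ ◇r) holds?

Let φ = ¬((□q ∧ ◇r) ∨ ◇r). Evaluate φ at each world:
  s0 (successors {s0, s1, s3}): φ is false.
  s1 (successors {s1, s2}): φ is false.
  s2 (successors {s0, s1, s2, s3}): φ is false.
  s3 (successors {s1, s2, s3}): φ is false.
For instance, at s3:
  At s3: (□q ∧ ◇r) ∨ ◇r is true, so ¬((□q ∧ ◇r) ∨ ◇r) is false.
    At s3: □q ∧ ◇r is false, ◇r is true, so (□q ∧ ◇r) ∨ ◇r is true.
      At s3: □q is false, ◇r is true, so □q ∧ ◇r is false.
      At s3: ◇r requires r at some successor in {s1, s2, s3}.
        r holds at s1, so ◇r is true at s3.

No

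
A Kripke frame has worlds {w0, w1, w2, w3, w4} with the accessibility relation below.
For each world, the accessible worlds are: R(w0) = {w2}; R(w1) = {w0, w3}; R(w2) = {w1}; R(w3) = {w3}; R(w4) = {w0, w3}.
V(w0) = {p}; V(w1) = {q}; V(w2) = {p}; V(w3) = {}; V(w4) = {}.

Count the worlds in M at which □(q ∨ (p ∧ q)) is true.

Let φ = □(q ∨ (p ∧ q)). Evaluate φ at each world:
  w0 (successors {w2}): φ is false.
  w1 (successors {w0, w3}): φ is false.
  w2 (successors {w1}): φ is true.
  w3 (successors {w3}): φ is false.
  w4 (successors {w0, w3}): φ is false.
For instance, at w3:
  At w3: □(q ∨ (p ∧ q)) requires q ∨ (p ∧ q) at every successor {w3}.
    q ∨ (p ∧ q) fails at w3, so □(q ∨ (p ∧ q)) is false at w3.
Satisfying worlds: {w2}

1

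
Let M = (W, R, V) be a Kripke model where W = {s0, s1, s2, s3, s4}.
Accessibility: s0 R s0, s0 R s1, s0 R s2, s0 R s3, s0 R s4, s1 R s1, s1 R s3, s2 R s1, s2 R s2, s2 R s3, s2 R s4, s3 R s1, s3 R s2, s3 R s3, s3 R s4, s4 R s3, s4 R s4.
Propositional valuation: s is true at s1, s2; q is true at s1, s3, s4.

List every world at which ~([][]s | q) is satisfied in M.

s0, s2

Recall that []ψ holds at a world iff ψ holds at every accessible world, and <>ψ holds iff ψ holds at some accessible world.
Let φ = ~([][]s | q). Evaluate φ at each world:
  s0 (successors {s0, s1, s2, s3, s4}): φ is true.
  s1 (successors {s1, s3}): φ is false.
  s2 (successors {s1, s2, s3, s4}): φ is true.
  s3 (successors {s1, s2, s3, s4}): φ is false.
  s4 (successors {s3, s4}): φ is false.
For instance, at s3:
  At s3: [][]s | q is true, so ~([][]s | q) is false.
    At s3: [][]s is false, q is true, so [][]s | q is true.
      At s3: [][]s requires []s at every successor {s1, s2, s3, s4}.
        []s fails at s1, so [][]s is false at s3.
Satisfying worlds: {s0, s2}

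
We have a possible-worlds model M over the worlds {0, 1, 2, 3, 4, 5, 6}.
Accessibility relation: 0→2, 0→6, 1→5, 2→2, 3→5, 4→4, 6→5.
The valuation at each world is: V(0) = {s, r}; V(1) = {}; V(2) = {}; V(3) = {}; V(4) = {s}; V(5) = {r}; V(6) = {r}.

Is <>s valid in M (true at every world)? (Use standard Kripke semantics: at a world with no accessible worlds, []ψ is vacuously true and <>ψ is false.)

Recall that <>ψ holds at a world iff ψ holds at some accessible world.
Let φ = <>s. Evaluate φ at each world:
  0 (successors {2, 6}): φ is false.
  1 (successors {5}): φ is false.
  2 (successors {2}): φ is false.
  3 (successors {5}): φ is false.
  4 (successors {4}): φ is true.
  5 (successors ∅): φ is false.
  6 (successors {5}): φ is false.
Detail at 0 (counterexample):
  At 0: <>s requires s at some successor in {2, 6}.
    At 2: s is false.
    At 6: s is false.
  So <>s is false at 0.

No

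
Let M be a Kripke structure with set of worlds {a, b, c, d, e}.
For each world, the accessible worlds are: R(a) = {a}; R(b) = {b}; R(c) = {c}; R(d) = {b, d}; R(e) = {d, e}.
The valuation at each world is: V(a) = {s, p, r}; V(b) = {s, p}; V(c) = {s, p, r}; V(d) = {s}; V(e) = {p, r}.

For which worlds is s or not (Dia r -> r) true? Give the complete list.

a, b, c, d

Let φ = s or not (Dia r -> r). Evaluate φ at each world:
  a (successors {a}): φ is true.
  b (successors {b}): φ is true.
  c (successors {c}): φ is true.
  d (successors {b, d}): φ is true.
  e (successors {d, e}): φ is false.
For instance, at e:
  At e: s is false, not (Dia r -> r) is false, so s or not (Dia r -> r) is false.
    At e: Dia r -> r is true, so not (Dia r -> r) is false.
      At e: Dia r is true, r is true, so Dia r -> r is true.
Satisfying worlds: {a, b, c, d}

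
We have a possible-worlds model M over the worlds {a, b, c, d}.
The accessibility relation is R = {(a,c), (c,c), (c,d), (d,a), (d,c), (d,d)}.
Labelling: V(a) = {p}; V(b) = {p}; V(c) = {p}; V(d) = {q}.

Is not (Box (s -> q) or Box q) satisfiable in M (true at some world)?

No

Let φ = not (Box (s -> q) or Box q). Evaluate φ at each world:
  a (successors {c}): φ is false.
  b (successors ∅): φ is false.
  c (successors {c, d}): φ is false.
  d (successors {a, c, d}): φ is false.
For instance, at c:
  At c: Box (s -> q) or Box q is true, so not (Box (s -> q) or Box q) is false.
    At c: Box (s -> q) is true, Box q is false, so Box (s -> q) or Box q is true.
      At c: Box (s -> q) requires s -> q at every successor {c, d}.
        At c: s -> q is true.
        At d: s -> q is true.
      So Box (s -> q) is true at c.
      At c: Box q requires q at every successor {c, d}.
        q fails at c, so Box q is false at c.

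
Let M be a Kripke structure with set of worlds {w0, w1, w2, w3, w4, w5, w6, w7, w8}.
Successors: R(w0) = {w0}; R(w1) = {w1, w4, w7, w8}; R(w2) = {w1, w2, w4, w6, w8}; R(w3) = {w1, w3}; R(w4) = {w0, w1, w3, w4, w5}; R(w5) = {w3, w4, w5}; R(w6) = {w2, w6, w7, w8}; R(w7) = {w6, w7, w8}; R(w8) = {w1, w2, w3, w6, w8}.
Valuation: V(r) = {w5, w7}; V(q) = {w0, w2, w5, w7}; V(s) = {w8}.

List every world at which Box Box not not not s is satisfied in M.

Recall that Box ψ holds at a world iff ψ holds at every accessible world, and Dia ψ holds iff ψ holds at some accessible world.
Let φ = Box Box not not not s. Evaluate φ at each world:
  w0 (successors {w0}): φ is true.
  w1 (successors {w1, w4, w7, w8}): φ is false.
  w2 (successors {w1, w2, w4, w6, w8}): φ is false.
  w3 (successors {w1, w3}): φ is false.
  w4 (successors {w0, w1, w3, w4, w5}): φ is false.
  w5 (successors {w3, w4, w5}): φ is true.
  w6 (successors {w2, w6, w7, w8}): φ is false.
  w7 (successors {w6, w7, w8}): φ is false.
  w8 (successors {w1, w2, w3, w6, w8}): φ is false.
For instance, at w6:
  At w6: Box Box not not not s requires Box not not not s at every successor {w2, w6, w7, w8}.
    Box not not not s fails at w2, so Box Box not not not s is false at w6.
      At w2: Box not not not s requires not not not s at every successor {w1, w2, w4, w6, w8}.
        not not not s fails at w8, so Box not not not s is false at w2.
Satisfying worlds: {w0, w5}

w0, w5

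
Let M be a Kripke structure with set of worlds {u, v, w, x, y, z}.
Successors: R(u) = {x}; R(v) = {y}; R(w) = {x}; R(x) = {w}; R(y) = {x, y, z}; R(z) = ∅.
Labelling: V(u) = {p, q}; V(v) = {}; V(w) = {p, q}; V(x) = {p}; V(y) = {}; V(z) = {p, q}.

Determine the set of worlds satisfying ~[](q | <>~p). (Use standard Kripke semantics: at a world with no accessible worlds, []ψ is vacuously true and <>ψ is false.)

u, w, y

Recall that []ψ holds at a world iff ψ holds at every accessible world, and <>ψ holds iff ψ holds at some accessible world.
Let φ = ~[](q | <>~p). Evaluate φ at each world:
  u (successors {x}): φ is true.
  v (successors {y}): φ is false.
  w (successors {x}): φ is true.
  x (successors {w}): φ is false.
  y (successors {x, y, z}): φ is true.
  z (successors ∅): φ is false.
For instance, at y:
  At y: [](q | <>~p) is false, so ~[](q | <>~p) is true.
    At y: [](q | <>~p) requires q | <>~p at every successor {x, y, z}.
      q | <>~p fails at x, so [](q | <>~p) is false at y.
Satisfying worlds: {u, w, y}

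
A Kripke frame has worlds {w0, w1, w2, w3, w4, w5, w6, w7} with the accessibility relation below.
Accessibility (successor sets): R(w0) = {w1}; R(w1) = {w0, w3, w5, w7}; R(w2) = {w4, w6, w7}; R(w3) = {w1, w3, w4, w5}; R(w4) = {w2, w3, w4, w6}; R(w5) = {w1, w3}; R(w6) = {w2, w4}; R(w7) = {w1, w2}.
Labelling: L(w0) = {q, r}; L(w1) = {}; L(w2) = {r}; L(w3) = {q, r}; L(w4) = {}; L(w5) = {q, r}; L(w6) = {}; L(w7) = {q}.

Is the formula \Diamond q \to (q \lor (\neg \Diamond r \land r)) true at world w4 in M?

No

At w4: \Diamond q is true, q \lor (\neg \Diamond r \land r) is false, so \Diamond q \to (q \lor (\neg \Diamond r \land r)) is false.
  At w4: \Diamond q requires q at some successor in {w2, w3, w4, w6}.
    q holds at w3, so \Diamond q is true at w4.
  At w4: q is false, \neg \Diamond r \land r is false, so q \lor (\neg \Diamond r \land r) is false.
    At w4: \neg \Diamond r is false, r is false, so \neg \Diamond r \land r is false.
      At w4: \Diamond r is true, so \neg \Diamond r is false.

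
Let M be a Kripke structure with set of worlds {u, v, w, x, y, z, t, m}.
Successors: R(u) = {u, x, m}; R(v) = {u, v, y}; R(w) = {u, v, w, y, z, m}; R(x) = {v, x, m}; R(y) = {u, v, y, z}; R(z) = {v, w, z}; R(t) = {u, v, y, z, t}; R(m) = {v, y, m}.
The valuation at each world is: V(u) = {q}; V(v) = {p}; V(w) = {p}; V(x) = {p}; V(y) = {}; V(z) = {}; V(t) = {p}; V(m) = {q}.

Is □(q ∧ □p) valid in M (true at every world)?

Let φ = □(q ∧ □p). Evaluate φ at each world:
  u (successors {u, x, m}): φ is false.
  v (successors {u, v, y}): φ is false.
  w (successors {u, v, w, y, z, m}): φ is false.
  x (successors {v, x, m}): φ is false.
  y (successors {u, v, y, z}): φ is false.
  z (successors {v, w, z}): φ is false.
  t (successors {u, v, y, z, t}): φ is false.
  m (successors {v, y, m}): φ is false.
Detail at u (counterexample):
  At u: □(q ∧ □p) requires q ∧ □p at every successor {u, x, m}.
    q ∧ □p fails at u, so □(q ∧ □p) is false at u.
      At u: q is true, □p is false, so q ∧ □p is false.

No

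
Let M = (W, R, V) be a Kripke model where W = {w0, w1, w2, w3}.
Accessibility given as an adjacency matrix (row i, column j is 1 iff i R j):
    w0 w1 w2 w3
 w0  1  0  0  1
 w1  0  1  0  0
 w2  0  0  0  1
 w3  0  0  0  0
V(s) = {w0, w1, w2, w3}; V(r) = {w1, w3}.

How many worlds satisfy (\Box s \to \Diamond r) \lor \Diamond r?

3

Recall that \Box ψ holds at a world iff ψ holds at every accessible world, and \Diamond ψ holds iff ψ holds at some accessible world.
Let φ = (\Box s \to \Diamond r) \lor \Diamond r. Evaluate φ at each world:
  w0 (successors {w0, w3}): φ is true.
  w1 (successors {w1}): φ is true.
  w2 (successors {w3}): φ is true.
  w3 (successors ∅): φ is false.
For instance, at w2:
  At w2: \Box s \to \Diamond r is true, \Diamond r is true, so (\Box s \to \Diamond r) \lor \Diamond r is true.
    At w2: \Box s is true, \Diamond r is true, so \Box s \to \Diamond r is true.
      At w2: \Box s requires s at every successor {w3}.
        At w3: s is true.
      So \Box s is true at w2.
      At w2: \Diamond r requires r at some successor in {w3}.
        r holds at w3, so \Diamond r is true at w2.
    At w2: \Diamond r requires r at some successor in {w3}.
      r holds at w3, so \Diamond r is true at w2.
Satisfying worlds: {w0, w1, w2}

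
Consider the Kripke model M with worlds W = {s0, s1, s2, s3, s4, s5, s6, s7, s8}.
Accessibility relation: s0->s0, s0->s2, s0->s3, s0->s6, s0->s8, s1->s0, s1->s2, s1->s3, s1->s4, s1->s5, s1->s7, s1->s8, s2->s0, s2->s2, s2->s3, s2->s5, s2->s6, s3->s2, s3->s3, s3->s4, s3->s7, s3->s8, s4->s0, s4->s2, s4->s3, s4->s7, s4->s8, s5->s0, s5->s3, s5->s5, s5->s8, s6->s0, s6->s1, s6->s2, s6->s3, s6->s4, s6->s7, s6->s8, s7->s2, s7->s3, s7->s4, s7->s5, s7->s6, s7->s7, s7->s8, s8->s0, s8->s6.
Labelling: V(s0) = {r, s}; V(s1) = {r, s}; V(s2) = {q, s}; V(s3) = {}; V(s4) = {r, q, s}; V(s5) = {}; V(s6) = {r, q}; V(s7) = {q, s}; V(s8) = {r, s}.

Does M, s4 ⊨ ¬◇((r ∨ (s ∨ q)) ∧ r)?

No

At s4: ◇((r ∨ (s ∨ q)) ∧ r) is true, so ¬◇((r ∨ (s ∨ q)) ∧ r) is false.
  At s4: ◇((r ∨ (s ∨ q)) ∧ r) requires (r ∨ (s ∨ q)) ∧ r at some successor in {s0, s2, s3, s7, s8}.
    (r ∨ (s ∨ q)) ∧ r holds at s0, so ◇((r ∨ (s ∨ q)) ∧ r) is true at s4.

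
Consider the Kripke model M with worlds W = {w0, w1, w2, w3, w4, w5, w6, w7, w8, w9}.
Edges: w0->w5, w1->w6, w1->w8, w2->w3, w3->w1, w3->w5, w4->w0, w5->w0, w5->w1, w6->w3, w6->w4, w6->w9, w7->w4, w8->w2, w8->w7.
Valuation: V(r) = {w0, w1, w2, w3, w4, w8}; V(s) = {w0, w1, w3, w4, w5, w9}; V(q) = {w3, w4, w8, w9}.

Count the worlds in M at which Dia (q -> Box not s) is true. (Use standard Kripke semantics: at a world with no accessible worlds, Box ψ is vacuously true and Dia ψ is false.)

7

Let φ = Dia (q -> Box not s). Evaluate φ at each world:
  w0 (successors {w5}): φ is true.
  w1 (successors {w6, w8}): φ is true.
  w2 (successors {w3}): φ is false.
  w3 (successors {w1, w5}): φ is true.
  w4 (successors {w0}): φ is true.
  w5 (successors {w0, w1}): φ is true.
  w6 (successors {w3, w4, w9}): φ is true.
  w7 (successors {w4}): φ is false.
  w8 (successors {w2, w7}): φ is true.
  w9 (successors ∅): φ is false.
For instance, at w2:
  At w2: Dia (q -> Box not s) requires q -> Box not s at some successor in {w3}.
    At w3: q -> Box not s is false.
  So Dia (q -> Box not s) is false at w2.
Satisfying worlds: {w0, w1, w3, w4, w5, w6, w8}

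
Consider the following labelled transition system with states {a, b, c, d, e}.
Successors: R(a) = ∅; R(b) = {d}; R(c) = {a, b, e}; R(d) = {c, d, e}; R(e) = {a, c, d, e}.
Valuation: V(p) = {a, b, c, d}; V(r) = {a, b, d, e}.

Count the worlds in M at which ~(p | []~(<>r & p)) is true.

Let φ = ~(p | []~(<>r & p)). Evaluate φ at each world:
  a (successors ∅): φ is false.
  b (successors {d}): φ is false.
  c (successors {a, b, e}): φ is false.
  d (successors {c, d, e}): φ is false.
  e (successors {a, c, d, e}): φ is true.
For instance, at d:
  At d: p | []~(<>r & p) is true, so ~(p | []~(<>r & p)) is false.
    At d: p is true, []~(<>r & p) is false, so p | []~(<>r & p) is true.
      At d: []~(<>r & p) requires ~(<>r & p) at every successor {c, d, e}.
        ~(<>r & p) fails at c, so []~(<>r & p) is false at d.
Satisfying worlds: {e}

1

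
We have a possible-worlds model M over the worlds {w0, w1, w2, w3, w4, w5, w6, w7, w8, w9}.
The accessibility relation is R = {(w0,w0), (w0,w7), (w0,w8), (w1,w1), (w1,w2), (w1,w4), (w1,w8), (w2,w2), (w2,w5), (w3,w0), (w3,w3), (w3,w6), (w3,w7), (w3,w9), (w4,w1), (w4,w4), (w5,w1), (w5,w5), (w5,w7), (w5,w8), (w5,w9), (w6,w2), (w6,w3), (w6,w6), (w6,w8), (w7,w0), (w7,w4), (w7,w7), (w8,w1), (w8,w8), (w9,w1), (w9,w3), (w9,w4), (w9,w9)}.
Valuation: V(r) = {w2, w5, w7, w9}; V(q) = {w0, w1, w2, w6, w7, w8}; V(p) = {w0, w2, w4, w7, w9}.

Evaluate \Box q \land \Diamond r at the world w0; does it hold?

At w0: \Box q is true, \Diamond r is true, so \Box q \land \Diamond r is true.
  At w0: \Box q requires q at every successor {w0, w7, w8}.
    At w0: q is true.
    At w7: q is true.
    At w8: q is true.
  So \Box q is true at w0.
  At w0: \Diamond r requires r at some successor in {w0, w7, w8}.
    r holds at w7, so \Diamond r is true at w0.

Yes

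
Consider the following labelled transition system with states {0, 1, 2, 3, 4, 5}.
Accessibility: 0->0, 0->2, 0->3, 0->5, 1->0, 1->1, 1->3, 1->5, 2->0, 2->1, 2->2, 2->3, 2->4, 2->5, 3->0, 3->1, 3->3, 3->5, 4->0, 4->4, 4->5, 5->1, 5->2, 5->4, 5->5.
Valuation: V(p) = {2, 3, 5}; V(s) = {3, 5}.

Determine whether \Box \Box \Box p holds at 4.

At 4: \Box \Box \Box p requires \Box \Box p at every successor {0, 4, 5}.
  \Box \Box p fails at 0, so \Box \Box \Box p is false at 4.
    At 0: \Box \Box p requires \Box p at every successor {0, 2, 3, 5}.
      \Box p fails at 0, so \Box \Box p is false at 0.

No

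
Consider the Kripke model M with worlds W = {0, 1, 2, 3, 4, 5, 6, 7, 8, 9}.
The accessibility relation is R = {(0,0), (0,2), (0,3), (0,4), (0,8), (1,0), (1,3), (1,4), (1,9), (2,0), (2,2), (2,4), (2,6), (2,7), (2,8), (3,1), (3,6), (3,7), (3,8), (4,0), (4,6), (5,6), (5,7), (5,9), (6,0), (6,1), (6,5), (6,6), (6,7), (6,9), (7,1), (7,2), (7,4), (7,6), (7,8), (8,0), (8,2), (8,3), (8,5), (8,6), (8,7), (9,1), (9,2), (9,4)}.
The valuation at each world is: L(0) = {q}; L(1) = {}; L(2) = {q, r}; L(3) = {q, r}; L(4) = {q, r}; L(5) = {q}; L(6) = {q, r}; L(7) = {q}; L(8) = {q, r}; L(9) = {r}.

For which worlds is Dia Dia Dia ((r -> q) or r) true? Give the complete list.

0, 1, 2, 3, 4, 5, 6, 7, 8, 9

Let φ = Dia Dia Dia ((r -> q) or r). Evaluate φ at each world:
  0 (successors {0, 2, 3, 4, 8}): φ is true.
  1 (successors {0, 3, 4, 9}): φ is true.
  2 (successors {0, 2, 4, 6, 7, 8}): φ is true.
  3 (successors {1, 6, 7, 8}): φ is true.
  4 (successors {0, 6}): φ is true.
  5 (successors {6, 7, 9}): φ is true.
  6 (successors {0, 1, 5, 6, 7, 9}): φ is true.
  7 (successors {1, 2, 4, 6, 8}): φ is true.
  8 (successors {0, 2, 3, 5, 6, 7}): φ is true.
  9 (successors {1, 2, 4}): φ is true.
For instance, at 7:
  At 7: Dia Dia Dia ((r -> q) or r) requires Dia Dia ((r -> q) or r) at some successor in {1, 2, 4, 6, 8}.
    Dia Dia ((r -> q) or r) holds at 1, so Dia Dia Dia ((r -> q) or r) is true at 7.
      At 1: Dia Dia ((r -> q) or r) requires Dia ((r -> q) or r) at some successor in {0, 3, 4, 9}.
        Dia ((r -> q) or r) holds at 0, so Dia Dia ((r -> q) or r) is true at 1.
Satisfying worlds: {0, 1, 2, 3, 4, 5, 6, 7, 8, 9}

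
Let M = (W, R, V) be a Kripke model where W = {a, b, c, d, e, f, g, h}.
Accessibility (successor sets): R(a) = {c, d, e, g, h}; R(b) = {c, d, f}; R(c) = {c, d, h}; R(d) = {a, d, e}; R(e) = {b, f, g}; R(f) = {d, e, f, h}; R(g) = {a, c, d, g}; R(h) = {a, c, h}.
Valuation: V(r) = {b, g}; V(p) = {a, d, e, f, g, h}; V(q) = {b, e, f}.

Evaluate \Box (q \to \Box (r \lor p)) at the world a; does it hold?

Yes

At a: \Box (q \to \Box (r \lor p)) requires q \to \Box (r \lor p) at every successor {c, d, e, g, h}.
  At c: q \to \Box (r \lor p) is true.
  At d: q \to \Box (r \lor p) is true.
  At e: q \to \Box (r \lor p) is true.
  At g: q \to \Box (r \lor p) is true.
  At h: q \to \Box (r \lor p) is true.
So \Box (q \to \Box (r \lor p)) is true at a.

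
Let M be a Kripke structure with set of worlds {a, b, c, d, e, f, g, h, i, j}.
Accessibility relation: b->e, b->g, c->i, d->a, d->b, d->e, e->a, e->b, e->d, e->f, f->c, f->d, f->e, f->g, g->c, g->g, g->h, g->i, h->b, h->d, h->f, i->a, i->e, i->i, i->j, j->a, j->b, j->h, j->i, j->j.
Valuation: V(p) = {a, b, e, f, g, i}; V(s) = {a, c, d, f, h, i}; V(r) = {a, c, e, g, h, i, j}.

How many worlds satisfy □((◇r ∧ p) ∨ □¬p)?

Let φ = □((◇r ∧ p) ∨ □¬p). Evaluate φ at each world:
  a (successors ∅): φ is true.
  b (successors {e, g}): φ is true.
  c (successors {i}): φ is true.
  d (successors {a, b, e}): φ is true.
  e (successors {a, b, d, f}): φ is false.
  f (successors {c, d, e, g}): φ is false.
  g (successors {c, g, h, i}): φ is false.
  h (successors {b, d, f}): φ is false.
  i (successors {a, e, i, j}): φ is false.
  j (successors {a, b, h, i, j}): φ is false.
For instance, at g:
  At g: □((◇r ∧ p) ∨ □¬p) requires (◇r ∧ p) ∨ □¬p at every successor {c, g, h, i}.
    (◇r ∧ p) ∨ □¬p fails at c, so □((◇r ∧ p) ∨ □¬p) is false at g.
      At c: ◇r ∧ p is false, □¬p is false, so (◇r ∧ p) ∨ □¬p is false.
Satisfying worlds: {a, b, c, d}

4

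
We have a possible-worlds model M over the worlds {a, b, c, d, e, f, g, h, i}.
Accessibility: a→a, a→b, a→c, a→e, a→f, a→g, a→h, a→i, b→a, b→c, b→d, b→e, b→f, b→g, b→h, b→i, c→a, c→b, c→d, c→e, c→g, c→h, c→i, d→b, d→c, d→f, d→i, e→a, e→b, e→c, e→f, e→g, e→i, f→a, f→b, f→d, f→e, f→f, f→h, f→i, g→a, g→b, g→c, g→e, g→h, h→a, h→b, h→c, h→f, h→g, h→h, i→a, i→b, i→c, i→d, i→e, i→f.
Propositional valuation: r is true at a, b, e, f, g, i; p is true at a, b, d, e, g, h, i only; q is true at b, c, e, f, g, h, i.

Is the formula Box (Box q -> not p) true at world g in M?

Yes

At g: Box (Box q -> not p) requires Box q -> not p at every successor {a, b, c, e, h}.
  At a: Box q -> not p is true.
  At b: Box q -> not p is true.
  At c: Box q -> not p is true.
  At e: Box q -> not p is true.
  At h: Box q -> not p is true.
So Box (Box q -> not p) is true at g.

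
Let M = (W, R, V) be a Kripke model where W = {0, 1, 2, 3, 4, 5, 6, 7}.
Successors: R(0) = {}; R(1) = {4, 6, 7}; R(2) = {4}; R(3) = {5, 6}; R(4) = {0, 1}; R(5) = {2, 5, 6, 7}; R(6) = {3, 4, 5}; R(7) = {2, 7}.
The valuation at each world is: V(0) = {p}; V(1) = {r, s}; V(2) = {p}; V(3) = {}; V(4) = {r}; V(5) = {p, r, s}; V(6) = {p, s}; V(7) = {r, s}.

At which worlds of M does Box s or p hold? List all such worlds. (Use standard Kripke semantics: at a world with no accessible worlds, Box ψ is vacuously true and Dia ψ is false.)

Recall that Box ψ holds at a world iff ψ holds at every accessible world, and Dia ψ holds iff ψ holds at some accessible world.
Let φ = Box s or p. Evaluate φ at each world:
  0 (successors ∅): φ is true.
  1 (successors {4, 6, 7}): φ is false.
  2 (successors {4}): φ is true.
  3 (successors {5, 6}): φ is true.
  4 (successors {0, 1}): φ is false.
  5 (successors {2, 5, 6, 7}): φ is true.
  6 (successors {3, 4, 5}): φ is true.
  7 (successors {2, 7}): φ is false.
For instance, at 2:
  At 2: Box s is false, p is true, so Box s or p is true.
    At 2: Box s requires s at every successor {4}.
      s fails at 4, so Box s is false at 2.
Satisfying worlds: {0, 2, 3, 5, 6}

0, 2, 3, 5, 6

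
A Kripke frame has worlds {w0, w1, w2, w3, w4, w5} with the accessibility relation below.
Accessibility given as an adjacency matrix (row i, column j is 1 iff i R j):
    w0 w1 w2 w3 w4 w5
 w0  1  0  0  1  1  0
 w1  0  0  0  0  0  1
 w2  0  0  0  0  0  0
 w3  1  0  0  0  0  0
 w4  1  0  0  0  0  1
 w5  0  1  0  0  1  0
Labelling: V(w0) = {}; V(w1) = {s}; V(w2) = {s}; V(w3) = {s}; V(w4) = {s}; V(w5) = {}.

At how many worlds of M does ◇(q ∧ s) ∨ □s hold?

Let φ = ◇(q ∧ s) ∨ □s. Evaluate φ at each world:
  w0 (successors {w0, w3, w4}): φ is false.
  w1 (successors {w5}): φ is false.
  w2 (successors ∅): φ is true.
  w3 (successors {w0}): φ is false.
  w4 (successors {w0, w5}): φ is false.
  w5 (successors {w1, w4}): φ is true.
For instance, at w4:
  At w4: ◇(q ∧ s) is false, □s is false, so ◇(q ∧ s) ∨ □s is false.
    At w4: ◇(q ∧ s) requires q ∧ s at some successor in {w0, w5}.
      At w0: q ∧ s is false.
      At w5: q ∧ s is false.
    So ◇(q ∧ s) is false at w4.
    At w4: □s requires s at every successor {w0, w5}.
      s fails at w0, so □s is false at w4.
Satisfying worlds: {w2, w5}

2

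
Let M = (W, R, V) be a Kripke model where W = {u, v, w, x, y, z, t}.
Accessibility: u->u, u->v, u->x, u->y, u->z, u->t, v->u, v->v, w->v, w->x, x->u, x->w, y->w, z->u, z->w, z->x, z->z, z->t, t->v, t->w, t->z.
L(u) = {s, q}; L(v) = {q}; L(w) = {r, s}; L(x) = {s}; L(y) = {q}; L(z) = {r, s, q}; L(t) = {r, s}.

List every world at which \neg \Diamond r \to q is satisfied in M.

u, v, x, y, z, t

Recall that \Diamond ψ holds at a world iff ψ holds at some accessible world.
Let φ = \neg \Diamond r \to q. Evaluate φ at each world:
  u (successors {u, v, x, y, z, t}): φ is true.
  v (successors {u, v}): φ is true.
  w (successors {v, x}): φ is false.
  x (successors {u, w}): φ is true.
  y (successors {w}): φ is true.
  z (successors {u, w, x, z, t}): φ is true.
  t (successors {v, w, z}): φ is true.
For instance, at z:
  At z: \neg \Diamond r is false, q is true, so \neg \Diamond r \to q is true.
    At z: \Diamond r is true, so \neg \Diamond r is false.
      At z: \Diamond r requires r at some successor in {u, w, x, z, t}.
        r holds at w, so \Diamond r is true at z.
Satisfying worlds: {u, v, x, y, z, t}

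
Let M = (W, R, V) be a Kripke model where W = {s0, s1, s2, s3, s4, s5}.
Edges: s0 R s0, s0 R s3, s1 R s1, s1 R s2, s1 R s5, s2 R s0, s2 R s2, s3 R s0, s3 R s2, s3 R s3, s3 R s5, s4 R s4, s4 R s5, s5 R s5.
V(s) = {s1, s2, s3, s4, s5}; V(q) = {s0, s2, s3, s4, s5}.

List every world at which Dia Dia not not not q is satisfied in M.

s1

Let φ = Dia Dia not not not q. Evaluate φ at each world:
  s0 (successors {s0, s3}): φ is false.
  s1 (successors {s1, s2, s5}): φ is true.
  s2 (successors {s0, s2}): φ is false.
  s3 (successors {s0, s2, s3, s5}): φ is false.
  s4 (successors {s4, s5}): φ is false.
  s5 (successors {s5}): φ is false.
For instance, at s1:
  At s1: Dia Dia not not not q requires Dia not not not q at some successor in {s1, s2, s5}.
    Dia not not not q holds at s1, so Dia Dia not not not q is true at s1.
      At s1: Dia not not not q requires not not not q at some successor in {s1, s2, s5}.
        not not not q holds at s1, so Dia not not not q is true at s1.
Satisfying worlds: {s1}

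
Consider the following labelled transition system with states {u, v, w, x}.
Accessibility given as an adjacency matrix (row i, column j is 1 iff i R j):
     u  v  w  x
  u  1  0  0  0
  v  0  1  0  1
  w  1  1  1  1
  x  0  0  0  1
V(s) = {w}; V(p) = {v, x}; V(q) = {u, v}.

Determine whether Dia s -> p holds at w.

At w: Dia s is true, p is false, so Dia s -> p is false.
  At w: Dia s requires s at some successor in {u, v, w, x}.
    s holds at w, so Dia s is true at w.

No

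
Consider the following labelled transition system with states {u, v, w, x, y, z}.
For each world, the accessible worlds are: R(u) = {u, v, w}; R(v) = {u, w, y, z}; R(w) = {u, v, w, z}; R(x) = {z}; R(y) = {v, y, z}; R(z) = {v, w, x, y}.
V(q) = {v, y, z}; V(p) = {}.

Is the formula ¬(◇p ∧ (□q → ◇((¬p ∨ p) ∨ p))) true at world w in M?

At w: ◇p ∧ (□q → ◇((¬p ∨ p) ∨ p)) is false, so ¬(◇p ∧ (□q → ◇((¬p ∨ p) ∨ p))) is true.
  At w: ◇p is false, □q → ◇((¬p ∨ p) ∨ p) is true, so ◇p ∧ (□q → ◇((¬p ∨ p) ∨ p)) is false.
    At w: ◇p requires p at some successor in {u, v, w, z}.
      At u: p is false.
      At v: p is false.
      At w: p is false.
      At z: p is false.
    So ◇p is false at w.
    At w: □q is false, ◇((¬p ∨ p) ∨ p) is true, so □q → ◇((¬p ∨ p) ∨ p) is true.
      At w: □q requires q at every successor {u, v, w, z}.
        q fails at u, so □q is false at w.
      At w: ◇((¬p ∨ p) ∨ p) requires (¬p ∨ p) ∨ p at some successor in {u, v, w, z}.
        (¬p ∨ p) ∨ p holds at u, so ◇((¬p ∨ p) ∨ p) is true at w.

Yes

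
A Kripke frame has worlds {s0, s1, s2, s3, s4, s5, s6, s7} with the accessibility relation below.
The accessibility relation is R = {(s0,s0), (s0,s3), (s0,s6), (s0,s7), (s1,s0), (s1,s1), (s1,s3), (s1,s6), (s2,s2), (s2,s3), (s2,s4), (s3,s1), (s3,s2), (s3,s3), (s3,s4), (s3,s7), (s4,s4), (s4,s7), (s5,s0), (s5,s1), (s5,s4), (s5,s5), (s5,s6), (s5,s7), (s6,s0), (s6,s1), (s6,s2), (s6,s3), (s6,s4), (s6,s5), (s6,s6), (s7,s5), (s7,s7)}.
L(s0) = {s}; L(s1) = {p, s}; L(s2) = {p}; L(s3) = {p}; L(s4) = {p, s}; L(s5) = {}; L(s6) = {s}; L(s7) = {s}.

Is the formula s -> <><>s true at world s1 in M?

Recall that <>ψ holds at a world iff ψ holds at some accessible world.
At s1: s is true, <><>s is true, so s -> <><>s is true.
  At s1: <><>s requires <>s at some successor in {s0, s1, s3, s6}.
    <>s holds at s0, so <><>s is true at s1.
      At s0: <>s requires s at some successor in {s0, s3, s6, s7}.
        s holds at s0, so <>s is true at s0.

Yes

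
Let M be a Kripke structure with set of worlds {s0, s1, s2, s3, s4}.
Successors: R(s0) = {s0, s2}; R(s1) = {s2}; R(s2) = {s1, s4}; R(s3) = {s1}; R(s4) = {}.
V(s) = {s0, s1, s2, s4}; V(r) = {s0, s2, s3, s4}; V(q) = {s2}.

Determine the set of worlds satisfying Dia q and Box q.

s1

Let φ = Dia q and Box q. Evaluate φ at each world:
  s0 (successors {s0, s2}): φ is false.
  s1 (successors {s2}): φ is true.
  s2 (successors {s1, s4}): φ is false.
  s3 (successors {s1}): φ is false.
  s4 (successors ∅): φ is false.
For instance, at s3:
  At s3: Dia q is false, Box q is false, so Dia q and Box q is false.
    At s3: Dia q requires q at some successor in {s1}.
      At s1: q is false.
    So Dia q is false at s3.
    At s3: Box q requires q at every successor {s1}.
      q fails at s1, so Box q is false at s3.
Satisfying worlds: {s1}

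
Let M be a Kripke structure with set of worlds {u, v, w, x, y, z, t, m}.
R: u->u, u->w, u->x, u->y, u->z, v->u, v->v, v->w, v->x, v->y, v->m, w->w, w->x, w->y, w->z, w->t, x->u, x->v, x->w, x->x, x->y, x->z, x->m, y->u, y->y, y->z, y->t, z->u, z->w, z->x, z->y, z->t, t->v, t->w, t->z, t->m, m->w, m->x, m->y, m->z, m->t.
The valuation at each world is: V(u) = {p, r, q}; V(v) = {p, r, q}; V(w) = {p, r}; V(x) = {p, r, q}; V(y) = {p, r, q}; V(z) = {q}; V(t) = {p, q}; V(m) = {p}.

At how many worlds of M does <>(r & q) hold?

Recall that <>ψ holds at a world iff ψ holds at some accessible world.
Let φ = <>(r & q). Evaluate φ at each world:
  u (successors {u, w, x, y, z}): φ is true.
  v (successors {u, v, w, x, y, m}): φ is true.
  w (successors {w, x, y, z, t}): φ is true.
  x (successors {u, v, w, x, y, z, m}): φ is true.
  y (successors {u, y, z, t}): φ is true.
  z (successors {u, w, x, y, t}): φ is true.
  t (successors {v, w, z, m}): φ is true.
  m (successors {w, x, y, z, t}): φ is true.
For instance, at z:
  At z: <>(r & q) requires r & q at some successor in {u, w, x, y, t}.
    r & q holds at u, so <>(r & q) is true at z.
Satisfying worlds: {u, v, w, x, y, z, t, m}

8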